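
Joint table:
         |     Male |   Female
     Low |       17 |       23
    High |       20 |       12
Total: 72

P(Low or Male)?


P(Low∨Male) = P(Low) + P(Male) - P(Low∧Male)
= (40 + 37 - 17)/72 = 60/72 = 5/6

P = 5/6 ≈ 83.33%


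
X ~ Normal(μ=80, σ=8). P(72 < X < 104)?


z₁=(72-80)/8=-1.0, z₂=(104-80)/8=3.0
P = Φ(3.0) - Φ(-1.0) = 0.998650 - 0.158655 = 0.839995 ≈ 0.8400

P(72 < X < 104) ≈ 0.8400


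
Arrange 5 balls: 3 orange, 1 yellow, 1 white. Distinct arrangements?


5!/(3!×1!×1!) = 20

20


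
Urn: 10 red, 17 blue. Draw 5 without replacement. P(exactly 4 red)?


Hypergeometric: C(10,4)×C(17,1)/C(27,5)
= 210×17/80730 = 119/2691

P(X=4) = 119/2691 ≈ 4.42%


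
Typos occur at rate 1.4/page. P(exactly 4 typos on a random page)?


Poisson(λ=1.4): P(X=4) = e^(-λ)×λ^k/k!
= e^(-1.4) × 1.4^4 / 4!
≈ 0.2465969639 × 3.8416 / 24 ≈ 0.039472

P(X=4) ≈ 0.039472 ≈ 3.95%


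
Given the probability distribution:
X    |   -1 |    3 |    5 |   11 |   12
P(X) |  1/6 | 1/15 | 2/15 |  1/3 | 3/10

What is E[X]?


E[X] = Σ x·P(X=x)
= (-1)×(1/6) + (3)×(1/15) + (5)×(2/15) + (11)×(1/3) + (12)×(3/10)
= 239/30

E[X] = 239/30


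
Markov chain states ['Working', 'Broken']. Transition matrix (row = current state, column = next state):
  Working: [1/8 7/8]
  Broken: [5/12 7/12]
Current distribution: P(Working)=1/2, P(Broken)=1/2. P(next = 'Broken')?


P(next=Broken) = Σᵢ P(now=i)×P(i→Broken)
= 1/2×7/8 + 1/2×7/12
= 7/16 + 7/24 = 35/48

P = 35/48 ≈ 0.7292


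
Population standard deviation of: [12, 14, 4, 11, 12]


Mean = 53/5
  (12-53/5)²=49/25
  (14-53/5)²=289/25
  (4-53/5)²=1089/25
  (11-53/5)²=4/25
  (12-53/5)²=49/25
Σ(x-μ)² = 296/5
σ² = (296/5)/5 = 296/25

σ = √(296/25) ≈ 3.4409


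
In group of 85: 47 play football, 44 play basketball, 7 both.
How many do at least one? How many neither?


|A∪B| = 47+44-7 = 84
Neither = 85-84 = 1

At least one: 84; Neither: 1


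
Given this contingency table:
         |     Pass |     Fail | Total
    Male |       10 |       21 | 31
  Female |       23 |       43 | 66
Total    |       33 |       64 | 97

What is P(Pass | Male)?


P(Pass | Male) = 10/(10+21) = 10/31

P(Pass|Male) = 10/31 ≈ 32.26%


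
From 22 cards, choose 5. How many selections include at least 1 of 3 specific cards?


Complement: C(22,5) - C(19,5) = 26334 - 11628 = 14706

14706


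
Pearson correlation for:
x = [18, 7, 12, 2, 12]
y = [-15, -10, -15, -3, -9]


n=5, Σx=51, Σy=-52, Σxy=-634, Σx²=665, Σy²=640
r = (5×(-634) - 51×(-52))/√((5×665 - 51²)(5×640 - (-52)²))
= -518/√(724×496) = -518/√359104 ≈ -518/599.2529 ≈ -0.8644

r ≈ -0.8644


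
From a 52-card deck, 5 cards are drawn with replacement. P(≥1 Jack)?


P(not a Jack) = 48/52 = 12/13
P(none in 5 draws) = (12/13)^5 = 248832/371293
P(≥1 Jack) = 1 - 248832/371293 = 122461/371293

P = 122461/371293 ≈ 32.98%


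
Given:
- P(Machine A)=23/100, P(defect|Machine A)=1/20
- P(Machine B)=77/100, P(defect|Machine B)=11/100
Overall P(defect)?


P(B) = Σ P(B|Aᵢ)×P(Aᵢ)
  1/20×23/100 = 23/2000
  11/100×77/100 = 847/10000
Sum = 481/5000

P(defect) = 481/5000 ≈ 9.62%


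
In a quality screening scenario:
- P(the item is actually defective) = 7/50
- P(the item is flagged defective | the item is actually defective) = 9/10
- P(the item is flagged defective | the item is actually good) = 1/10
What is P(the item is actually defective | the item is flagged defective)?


Using Bayes' theorem:
P(A|B) = P(B|A)·P(A) / P(B)

P(the item is flagged defective) = 9/10 × 7/50 + 1/10 × 43/50
= 63/500 + 43/500 = 53/250

P(the item is actually defective|the item is flagged defective) = (63/500) / (53/250) = 63/106

P(the item is actually defective|the item is flagged defective) = 63/106 ≈ 59.43%


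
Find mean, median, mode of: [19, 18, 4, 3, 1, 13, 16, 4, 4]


Sorted: [1, 3, 4, 4, 4, 13, 16, 18, 19]
Mean = 82/9
Median = 4
Freq: {19: 1, 18: 1, 4: 3, 3: 1, 1: 1, 13: 1, 16: 1}
Mode: [4]

Mean=82/9, Median=4, Mode=4


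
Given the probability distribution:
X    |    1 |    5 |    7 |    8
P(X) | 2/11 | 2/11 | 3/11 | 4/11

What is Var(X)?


E[X] = 65/11
E[X²] = 455/11
Var(X) = E[X²] - (E[X])² = 455/11 - 4225/121 = 780/121

Var(X) = 780/121 ≈ 6.4463


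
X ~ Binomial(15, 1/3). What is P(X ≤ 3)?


P(X ≤ 3) = Σ P(X=i) for i=0..3
P(X=0) = 32768/14348907
P(X=1) = 81920/4782969
P(X=2) = 286720/4782969
P(X=3) = 1863680/14348907
Sum = 3002368/14348907

P(X ≤ 3) = 3002368/14348907 ≈ 20.92%


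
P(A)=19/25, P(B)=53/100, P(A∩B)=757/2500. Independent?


P(A)×P(B) = 1007/2500
P(A∩B) = 757/2500
Not equal → NOT independent

No, not independent


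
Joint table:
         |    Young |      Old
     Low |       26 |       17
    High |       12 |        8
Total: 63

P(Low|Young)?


P(Low|Young) = 26/(26+12) = 26/38 = 13/19

P = 13/19 ≈ 68.42%


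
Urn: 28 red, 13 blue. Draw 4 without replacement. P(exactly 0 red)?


Hypergeometric: C(28,0)×C(13,4)/C(41,4)
= 1×715/101270 = 11/1558

P(X=0) = 11/1558 ≈ 0.71%


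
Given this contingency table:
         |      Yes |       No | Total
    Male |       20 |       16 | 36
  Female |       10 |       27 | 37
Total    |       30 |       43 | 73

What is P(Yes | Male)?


P(Yes | Male) = 20/(20+16) = 20/36 = 5/9

P(Yes|Male) = 5/9 ≈ 55.56%


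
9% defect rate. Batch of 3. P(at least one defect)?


P(all good) = (91/100)^3 = 753571/1000000
P(≥1 defect) = 246429/1000000

P = 246429/1000000 ≈ 24.64%


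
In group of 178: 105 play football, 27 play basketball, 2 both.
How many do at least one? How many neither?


|A∪B| = 105+27-2 = 130
Neither = 178-130 = 48

At least one: 130; Neither: 48


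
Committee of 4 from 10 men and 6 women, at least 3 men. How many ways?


Count by #men:
  3M,1W: C(10,3)×C(6,1)=720
  4M,0W: C(10,4)×C(6,0)=210
Total = 930

930


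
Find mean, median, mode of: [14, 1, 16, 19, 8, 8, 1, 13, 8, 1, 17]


Sorted: [1, 1, 1, 8, 8, 8, 13, 14, 16, 17, 19]
Mean = 106/11
Median = 8
Freq: {14: 1, 1: 3, 16: 1, 19: 1, 8: 3, 13: 1, 17: 1}
Mode: [1, 8]

Mean=106/11, Median=8, Mode=[1, 8]


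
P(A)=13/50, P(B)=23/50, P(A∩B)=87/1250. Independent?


P(A)×P(B) = 299/2500
P(A∩B) = 87/1250
Not equal → NOT independent

No, not independent


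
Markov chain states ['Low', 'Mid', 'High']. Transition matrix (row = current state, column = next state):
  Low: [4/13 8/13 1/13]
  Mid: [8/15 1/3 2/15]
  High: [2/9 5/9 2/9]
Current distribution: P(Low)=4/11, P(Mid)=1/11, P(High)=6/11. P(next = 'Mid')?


P(next=Mid) = Σᵢ P(now=i)×P(i→Mid)
= 4/11×8/13 + 1/11×1/3 + 6/11×5/9
= 32/143 + 1/33 + 10/33 = 239/429

P = 239/429 ≈ 0.5571


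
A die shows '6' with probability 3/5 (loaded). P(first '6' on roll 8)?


Geometric: P(X=8) = (1-p)^(k-1)×p = (2/5)^7×3/5 = 384/390625

P(X=8) = 384/390625 ≈ 0.10%


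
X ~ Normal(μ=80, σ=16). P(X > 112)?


z = (112-80)/16 = 2.0
P(X > 112) = 1 - P(Z ≤ 2.0) = 1 - 0.9772 = 0.0228

P(X > 112) ≈ 0.0228


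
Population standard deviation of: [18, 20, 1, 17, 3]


Mean = 59/5
  (18-59/5)²=961/25
  (20-59/5)²=1681/25
  (1-59/5)²=2916/25
  (17-59/5)²=676/25
  (3-59/5)²=1936/25
Σ(x-μ)² = 1634/5
σ² = (1634/5)/5 = 1634/25

σ = √(1634/25) ≈ 8.0846


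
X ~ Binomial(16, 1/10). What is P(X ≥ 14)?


P(X ≥ 14) = Σ P(X=i) for i=14..16
P(X=14) = 243/250000000000000
P(X=15) = 9/625000000000000
P(X=16) = 1/10000000000000000
Sum = 1973/2000000000000000

P(X ≥ 14) = 1973/2000000000000000 ≈ 0.00%


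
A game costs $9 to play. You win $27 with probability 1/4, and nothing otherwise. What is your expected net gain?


E[gain] = (27-9)×1/4 + (-9)×3/4
= 9/2 - 27/4 = -9/4

Expected net gain = $-9/4 ≈ $-2.25


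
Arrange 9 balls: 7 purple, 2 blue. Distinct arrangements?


9!/(7!×2!) = 36

36


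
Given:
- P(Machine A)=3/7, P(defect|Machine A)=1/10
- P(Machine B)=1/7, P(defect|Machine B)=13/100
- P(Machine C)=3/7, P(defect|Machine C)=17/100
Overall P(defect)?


P(B) = Σ P(B|Aᵢ)×P(Aᵢ)
  1/10×3/7 = 3/70
  13/100×1/7 = 13/700
  17/100×3/7 = 51/700
Sum = 47/350

P(defect) = 47/350 ≈ 13.43%


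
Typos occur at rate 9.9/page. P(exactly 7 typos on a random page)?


Poisson(λ=9.9): P(X=7) = e^(-λ)×λ^k/k!
= e^(-9.9) × 9.9^7 / 7!
≈ 5.017468206e-05 × 9320653.47907 / 5040 ≈ 0.092790

P(X=7) ≈ 0.092790 ≈ 9.28%


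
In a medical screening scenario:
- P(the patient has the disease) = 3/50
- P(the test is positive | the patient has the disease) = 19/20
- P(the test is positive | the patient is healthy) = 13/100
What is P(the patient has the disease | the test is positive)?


Using Bayes' theorem:
P(A|B) = P(B|A)·P(A) / P(B)

P(the test is positive) = 19/20 × 3/50 + 13/100 × 47/50
= 57/1000 + 611/5000 = 112/625

P(the patient has the disease|the test is positive) = (57/1000) / (112/625) = 285/896

P(the patient has the disease|the test is positive) = 285/896 ≈ 31.81%


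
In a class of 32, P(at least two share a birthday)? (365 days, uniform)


P(all different) = Π(365-i)/365 for i=0..31
= 0.246652
P(match) = 1 - 0.246652 = 0.753348

P ≈ 0.7533 ≈ 75.33%


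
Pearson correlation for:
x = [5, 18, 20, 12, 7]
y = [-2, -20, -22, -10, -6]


n=5, Σx=62, Σy=-60, Σxy=-972, Σx²=942, Σy²=1024
r = (5×(-972) - 62×(-60))/√((5×942 - 62²)(5×1024 - (-60)²))
= -1140/√(866×1520) = -1140/√1316320 ≈ -1140/1147.3099 ≈ -0.9936

r ≈ -0.9936


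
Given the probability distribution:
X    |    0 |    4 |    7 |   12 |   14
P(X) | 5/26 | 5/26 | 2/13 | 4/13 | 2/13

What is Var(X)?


E[X] = 100/13
E[X²] = 1106/13
Var(X) = E[X²] - (E[X])² = 1106/13 - 10000/169 = 4378/169

Var(X) = 4378/169 ≈ 25.9053


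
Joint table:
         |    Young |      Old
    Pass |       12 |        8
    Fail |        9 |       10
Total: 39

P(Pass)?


P(Pass) = (12+8)/39 = 20/39

P(Pass) = 20/39 ≈ 51.28%


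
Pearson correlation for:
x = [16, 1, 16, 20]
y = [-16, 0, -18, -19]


n=4, Σx=53, Σy=-53, Σxy=-924, Σx²=913, Σy²=941
r = (4×(-924) - 53×(-53))/√((4×913 - 53²)(4×941 - (-53)²))
= -887/√(843×955) = -887/√805065 ≈ -887/897.2541 ≈ -0.9886

r ≈ -0.9886


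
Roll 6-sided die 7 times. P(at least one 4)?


P(no 4)^7 = (5/6)^7 = 78125/279936
P(≥1) = 1 - 78125/279936 = 201811/279936

P = 201811/279936 ≈ 72.09%


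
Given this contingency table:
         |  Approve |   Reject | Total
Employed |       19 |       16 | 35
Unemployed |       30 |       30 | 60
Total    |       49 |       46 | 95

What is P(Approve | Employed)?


P(Approve | Employed) = 19/(19+16) = 19/35

P(Approve|Employed) = 19/35 ≈ 54.29%


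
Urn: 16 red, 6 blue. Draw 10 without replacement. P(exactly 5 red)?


Hypergeometric: C(16,5)×C(6,5)/C(22,10)
= 4368×6/646646 = 144/3553

P(X=5) = 144/3553 ≈ 4.05%


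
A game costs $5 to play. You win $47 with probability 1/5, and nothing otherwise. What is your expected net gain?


E[gain] = (47-5)×1/5 + (-5)×4/5
= 42/5 - 4 = 22/5

Expected net gain = $22/5 ≈ $4.40


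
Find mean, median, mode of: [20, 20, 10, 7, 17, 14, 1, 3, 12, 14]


Sorted: [1, 3, 7, 10, 12, 14, 14, 17, 20, 20]
Mean = 118/10 = 59/5
Median = 13
Freq: {20: 2, 10: 1, 7: 1, 17: 1, 14: 2, 1: 1, 3: 1, 12: 1}
Mode: [14, 20]

Mean=59/5, Median=13, Mode=[14, 20]


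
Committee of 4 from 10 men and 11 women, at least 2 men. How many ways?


Count by #men:
  2M,2W: C(10,2)×C(11,2)=2475
  3M,1W: C(10,3)×C(11,1)=1320
  4M,0W: C(10,4)×C(11,0)=210
Total = 4005

4005


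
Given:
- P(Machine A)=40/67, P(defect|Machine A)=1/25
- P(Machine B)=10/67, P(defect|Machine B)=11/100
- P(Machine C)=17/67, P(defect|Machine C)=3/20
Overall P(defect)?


P(B) = Σ P(B|Aᵢ)×P(Aᵢ)
  1/25×40/67 = 8/335
  11/100×10/67 = 11/670
  3/20×17/67 = 51/1340
Sum = 21/268

P(defect) = 21/268 ≈ 7.84%


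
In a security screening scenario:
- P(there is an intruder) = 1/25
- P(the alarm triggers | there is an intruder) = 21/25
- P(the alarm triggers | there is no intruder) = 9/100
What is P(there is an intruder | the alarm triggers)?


Using Bayes' theorem:
P(A|B) = P(B|A)·P(A) / P(B)

P(the alarm triggers) = 21/25 × 1/25 + 9/100 × 24/25
= 21/625 + 54/625 = 3/25

P(there is an intruder|the alarm triggers) = (21/625) / (3/25) = 7/25

P(there is an intruder|the alarm triggers) = 7/25 ≈ 28.00%


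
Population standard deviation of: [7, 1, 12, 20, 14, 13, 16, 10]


Mean = 93/8
  (7-93/8)²=1369/64
  (1-93/8)²=7225/64
  (12-93/8)²=9/64
  (20-93/8)²=4489/64
  (14-93/8)²=361/64
  (13-93/8)²=121/64
  (16-93/8)²=1225/64
  (10-93/8)²=169/64
Σ(x-μ)² = 1871/8
σ² = (1871/8)/8 = 1871/64

σ = √(1871/64) ≈ 5.4069


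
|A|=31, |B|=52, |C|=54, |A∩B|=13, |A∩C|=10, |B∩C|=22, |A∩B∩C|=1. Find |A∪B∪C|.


|A∪B∪C| = 31+52+54-13-10-22+1 = 93

|A∪B∪C| = 93


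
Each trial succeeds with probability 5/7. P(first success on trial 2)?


Geometric: P(X=2) = (1-p)^(k-1)×p = (2/7)^1×5/7 = 10/49

P(X=2) = 10/49 ≈ 20.41%


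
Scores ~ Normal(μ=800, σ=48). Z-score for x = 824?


z = (x - μ)/σ = (824 - 800)/48 = 0.5

z = 0.5


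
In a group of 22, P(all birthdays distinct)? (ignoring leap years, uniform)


P(all different) = Π(365-i)/365 for i=0..21
= (365/365)×(364/365)×...×(344/365)
= 0.524305

P ≈ 0.5243 ≈ 52.43%


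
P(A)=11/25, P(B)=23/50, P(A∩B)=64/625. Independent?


P(A)×P(B) = 253/1250
P(A∩B) = 64/625
Not equal → NOT independent

No, not independent


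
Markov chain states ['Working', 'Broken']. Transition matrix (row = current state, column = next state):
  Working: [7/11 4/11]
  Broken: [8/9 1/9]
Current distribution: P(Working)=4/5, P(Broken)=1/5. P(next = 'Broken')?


P(next=Broken) = Σᵢ P(now=i)×P(i→Broken)
= 4/5×4/11 + 1/5×1/9
= 16/55 + 1/45 = 31/99

P = 31/99 ≈ 0.3131


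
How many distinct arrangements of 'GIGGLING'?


Letters: 8, freq: {'G': 4, 'I': 2, 'L': 1, 'N': 1}
8!/(4!×2!×1!×1!) = 40320/48 = 840

840


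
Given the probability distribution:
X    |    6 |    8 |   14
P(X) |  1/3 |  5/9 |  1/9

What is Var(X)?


E[X] = 8
E[X²] = 208/3
Var(X) = E[X²] - (E[X])² = 208/3 - 64 = 16/3

Var(X) = 16/3 ≈ 5.3333


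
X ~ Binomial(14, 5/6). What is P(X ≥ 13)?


P(X ≥ 13) = Σ P(X=i) for i=13..14
P(X=13) = 8544921875/39182082048
P(X=14) = 6103515625/78364164096
Sum = 23193359375/78364164096

P(X ≥ 13) = 23193359375/78364164096 ≈ 29.60%


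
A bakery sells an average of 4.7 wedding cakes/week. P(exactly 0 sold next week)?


Poisson(λ=4.7): P(X=0) = e^(-λ)×λ^k/k!
= e^(-4.7) × 4.7^0 / 0!
≈ 0.009095277102 × 1 / 1 ≈ 0.009095

P(X=0) ≈ 0.009095 ≈ 0.91%


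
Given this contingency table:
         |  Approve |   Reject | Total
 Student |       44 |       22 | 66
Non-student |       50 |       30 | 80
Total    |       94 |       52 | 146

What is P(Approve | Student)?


P(Approve | Student) = 44/(44+22) = 44/66 = 2/3

P(Approve|Student) = 2/3 ≈ 66.67%


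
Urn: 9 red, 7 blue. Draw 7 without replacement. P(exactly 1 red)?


Hypergeometric: C(9,1)×C(7,6)/C(16,7)
= 9×7/11440 = 63/11440

P(X=1) = 63/11440 ≈ 0.55%


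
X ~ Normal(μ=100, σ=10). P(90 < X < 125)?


z₁=(90-100)/10=-1.0, z₂=(125-100)/10=2.5
P = Φ(2.5) - Φ(-1.0) = 0.993790 - 0.158655 = 0.835135 ≈ 0.8351

P(90 < X < 125) ≈ 0.8351


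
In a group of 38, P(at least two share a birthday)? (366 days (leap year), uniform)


P(all different) = Π(366-i)/366 for i=0..37
= 0.136703
P(match) = 1 - 0.136703 = 0.863297

P ≈ 0.8633 ≈ 86.33%


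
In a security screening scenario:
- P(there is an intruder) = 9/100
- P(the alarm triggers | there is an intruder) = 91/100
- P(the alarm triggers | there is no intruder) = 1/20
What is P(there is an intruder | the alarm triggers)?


Using Bayes' theorem:
P(A|B) = P(B|A)·P(A) / P(B)

P(the alarm triggers) = 91/100 × 9/100 + 1/20 × 91/100
= 819/10000 + 91/2000 = 637/5000

P(there is an intruder|the alarm triggers) = (819/10000) / (637/5000) = 9/14

P(there is an intruder|the alarm triggers) = 9/14 ≈ 64.29%


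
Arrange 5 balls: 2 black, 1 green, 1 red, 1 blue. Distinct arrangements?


5!/(2!×1!×1!×1!) = 60

60


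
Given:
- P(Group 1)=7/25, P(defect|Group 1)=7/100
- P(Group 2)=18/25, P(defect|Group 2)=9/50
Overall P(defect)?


P(B) = Σ P(B|Aᵢ)×P(Aᵢ)
  7/100×7/25 = 49/2500
  9/50×18/25 = 81/625
Sum = 373/2500

P(defect) = 373/2500 ≈ 14.92%


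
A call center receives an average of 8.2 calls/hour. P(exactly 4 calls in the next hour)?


Poisson(λ=8.2): P(X=4) = e^(-λ)×λ^k/k!
= e^(-8.2) × 8.2^4 / 4!
≈ 0.00027465357 × 4521.2176 / 24 ≈ 0.051740

P(X=4) ≈ 0.051740 ≈ 5.17%


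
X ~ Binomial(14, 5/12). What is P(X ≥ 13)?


P(X ≥ 13) = Σ P(X=i) for i=13..14
P(X=13) = 59814453125/641959232274432
P(X=14) = 6103515625/1283918464548864
Sum = 125732421875/1283918464548864

P(X ≥ 13) = 125732421875/1283918464548864 ≈ 0.01%


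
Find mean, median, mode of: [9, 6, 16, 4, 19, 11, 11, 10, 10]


Sorted: [4, 6, 9, 10, 10, 11, 11, 16, 19]
Mean = 96/9 = 32/3
Median = 10
Freq: {9: 1, 6: 1, 16: 1, 4: 1, 19: 1, 11: 2, 10: 2}
Mode: [10, 11]

Mean=32/3, Median=10, Mode=[10, 11]


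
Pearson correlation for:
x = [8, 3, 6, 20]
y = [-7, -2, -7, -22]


n=4, Σx=37, Σy=-38, Σxy=-544, Σx²=509, Σy²=586
r = (4×(-544) - 37×(-38))/√((4×509 - 37²)(4×586 - (-38)²))
= -770/√(667×900) = -770/√600300 ≈ -770/774.7903 ≈ -0.9938

r ≈ -0.9938


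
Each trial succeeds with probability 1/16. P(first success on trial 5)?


Geometric: P(X=5) = (1-p)^(k-1)×p = (15/16)^4×1/16 = 50625/1048576

P(X=5) = 50625/1048576 ≈ 4.83%


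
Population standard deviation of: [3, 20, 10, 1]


Mean = 34/4 = 17/2
  (3-17/2)²=121/4
  (20-17/2)²=529/4
  (10-17/2)²=9/4
  (1-17/2)²=225/4
Σ(x-μ)² = 221
σ² = 221/4

σ = √(221/4) ≈ 7.4330


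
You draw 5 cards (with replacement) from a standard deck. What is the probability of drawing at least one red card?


P(not a red card) = 26/52 = 1/2
P(none in 5 draws) = (1/2)^5 = 1/32
P(≥1 red card) = 1 - 1/32 = 31/32

P = 31/32 ≈ 96.88%


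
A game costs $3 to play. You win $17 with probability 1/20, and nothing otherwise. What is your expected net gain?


E[gain] = (17-3)×1/20 + (-3)×19/20
= 7/10 - 57/20 = -43/20

Expected net gain = $-43/20 ≈ $-2.15


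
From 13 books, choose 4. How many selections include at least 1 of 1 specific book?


Complement: C(13,4) - C(12,4) = 715 - 495 = 220

220


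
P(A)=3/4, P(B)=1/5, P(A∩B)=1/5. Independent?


P(A)×P(B) = 3/20
P(A∩B) = 1/5
Not equal → NOT independent

No, not independent


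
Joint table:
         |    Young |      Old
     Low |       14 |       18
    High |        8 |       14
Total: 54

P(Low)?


P(Low) = (14+18)/54 = 32/54 = 16/27

P(Low) = 16/27 ≈ 59.26%


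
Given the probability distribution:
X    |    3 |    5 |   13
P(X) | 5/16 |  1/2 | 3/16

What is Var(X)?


E[X] = 47/8
E[X²] = 47
Var(X) = E[X²] - (E[X])² = 47 - 2209/64 = 799/64

Var(X) = 799/64 ≈ 12.4844


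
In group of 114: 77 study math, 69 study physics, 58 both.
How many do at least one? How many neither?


|A∪B| = 77+69-58 = 88
Neither = 114-88 = 26

At least one: 88; Neither: 26


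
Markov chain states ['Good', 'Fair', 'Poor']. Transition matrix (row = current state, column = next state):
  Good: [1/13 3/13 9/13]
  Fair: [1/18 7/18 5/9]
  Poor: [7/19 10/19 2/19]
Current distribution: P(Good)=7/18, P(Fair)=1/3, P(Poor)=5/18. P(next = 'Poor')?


P(next=Poor) = Σᵢ P(now=i)×P(i→Poor)
= 7/18×9/13 + 1/3×5/9 + 5/18×2/19
= 7/26 + 5/27 + 5/171 = 6451/13338

P = 6451/13338 ≈ 0.4837


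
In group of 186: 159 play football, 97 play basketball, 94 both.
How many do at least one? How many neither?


|A∪B| = 159+97-94 = 162
Neither = 186-162 = 24

At least one: 162; Neither: 24


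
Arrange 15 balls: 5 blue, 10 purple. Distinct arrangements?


15!/(5!×10!) = 3003

3003


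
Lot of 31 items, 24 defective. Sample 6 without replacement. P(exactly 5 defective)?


Hypergeometric: C(24,5)×C(7,1)/C(31,6)
= 42504×7/736281 = 14168/35061

P(X=5) = 14168/35061 ≈ 40.41%


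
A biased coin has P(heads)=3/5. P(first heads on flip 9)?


Geometric: P(X=9) = (1-p)^(k-1)×p = (2/5)^8×3/5 = 768/1953125

P(X=9) = 768/1953125 ≈ 0.04%


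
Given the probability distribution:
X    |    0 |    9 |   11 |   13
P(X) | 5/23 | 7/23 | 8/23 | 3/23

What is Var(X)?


E[X] = 190/23
E[X²] = 2042/23
Var(X) = E[X²] - (E[X])² = 2042/23 - 36100/529 = 10866/529

Var(X) = 10866/529 ≈ 20.5406


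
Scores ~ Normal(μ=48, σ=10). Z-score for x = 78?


z = (x - μ)/σ = (78 - 48)/10 = 3.0

z = 3.0


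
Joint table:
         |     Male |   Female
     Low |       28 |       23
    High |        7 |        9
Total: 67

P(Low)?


P(Low) = (28+23)/67 = 51/67

P(Low) = 51/67 ≈ 76.12%


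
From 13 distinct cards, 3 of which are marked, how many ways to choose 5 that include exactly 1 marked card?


Choose 1 of the 3 marked cards and 4 of the other 10 cards:
C(3,1)×C(10,4) = 3×210 = 630

630


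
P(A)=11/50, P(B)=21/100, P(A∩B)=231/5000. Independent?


P(A)×P(B) = 231/5000
P(A∩B) = 231/5000
Equal ✓ → Independent

Yes, independent


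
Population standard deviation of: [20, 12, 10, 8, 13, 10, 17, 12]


Mean = 102/8 = 51/4
  (20-51/4)²=841/16
  (12-51/4)²=9/16
  (10-51/4)²=121/16
  (8-51/4)²=361/16
  (13-51/4)²=1/16
  (10-51/4)²=121/16
  (17-51/4)²=289/16
  (12-51/4)²=9/16
Σ(x-μ)² = 219/2
σ² = (219/2)/8 = 219/16

σ = √(219/16) ≈ 3.6997


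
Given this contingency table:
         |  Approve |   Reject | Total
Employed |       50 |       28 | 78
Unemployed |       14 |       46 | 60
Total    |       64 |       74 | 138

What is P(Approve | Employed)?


P(Approve | Employed) = 50/(50+28) = 50/78 = 25/39

P(Approve|Employed) = 25/39 ≈ 64.10%


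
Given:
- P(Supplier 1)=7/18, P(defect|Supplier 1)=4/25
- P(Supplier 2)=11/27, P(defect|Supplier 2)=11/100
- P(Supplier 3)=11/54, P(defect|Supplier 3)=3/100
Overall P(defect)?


P(B) = Σ P(B|Aᵢ)×P(Aᵢ)
  4/25×7/18 = 14/225
  11/100×11/27 = 121/2700
  3/100×11/54 = 11/1800
Sum = 611/5400

P(defect) = 611/5400 ≈ 11.31%


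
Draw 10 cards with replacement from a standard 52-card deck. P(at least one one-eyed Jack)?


P(not a one-eyed Jack) = 50/52 = 25/26
P(none in 10 draws) = (25/26)^10 = 95367431640625/141167095653376
P(≥1 one-eyed Jack) = 1 - 95367431640625/141167095653376 = 45799664012751/141167095653376

P = 45799664012751/141167095653376 ≈ 32.44%


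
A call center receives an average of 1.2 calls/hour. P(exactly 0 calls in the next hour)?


Poisson(λ=1.2): P(X=0) = e^(-λ)×λ^k/k!
= e^(-1.2) × 1.2^0 / 0!
≈ 0.3011942119 × 1 / 1 ≈ 0.301194

P(X=0) ≈ 0.301194 ≈ 30.12%


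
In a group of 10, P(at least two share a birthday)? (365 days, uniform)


P(all different) = Π(365-i)/365 for i=0..9
= 0.883052
P(match) = 1 - 0.883052 = 0.116948

P ≈ 0.1169 ≈ 11.69%


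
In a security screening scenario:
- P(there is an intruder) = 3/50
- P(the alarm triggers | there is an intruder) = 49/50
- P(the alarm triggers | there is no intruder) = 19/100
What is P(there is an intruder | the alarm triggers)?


Using Bayes' theorem:
P(A|B) = P(B|A)·P(A) / P(B)

P(the alarm triggers) = 49/50 × 3/50 + 19/100 × 47/50
= 147/2500 + 893/5000 = 1187/5000

P(there is an intruder|the alarm triggers) = (147/2500) / (1187/5000) = 294/1187

P(there is an intruder|the alarm triggers) = 294/1187 ≈ 24.77%


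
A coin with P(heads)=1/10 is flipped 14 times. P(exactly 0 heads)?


Binomial: P(X=0) = C(14,0)×p^0×(1-p)^14
= 1 × 1 × 22876792454961/100000000000000 = 22876792454961/100000000000000

P(X=0) = 22876792454961/100000000000000 ≈ 22.88%


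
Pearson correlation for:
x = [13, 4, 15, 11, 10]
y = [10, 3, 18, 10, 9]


n=5, Σx=53, Σy=50, Σxy=612, Σx²=631, Σy²=614
r = (5×612 - 53×50)/√((5×631 - 53²)(5×614 - 50²))
= 410/√(346×570) = 410/√197220 ≈ 410/444.0946 ≈ 0.9232

r ≈ 0.9232


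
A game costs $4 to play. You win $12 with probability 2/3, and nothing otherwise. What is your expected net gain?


E[gain] = (12-4)×2/3 + (-4)×1/3
= 16/3 - 4/3 = 4

Expected net gain = $4 ≈ $4.00


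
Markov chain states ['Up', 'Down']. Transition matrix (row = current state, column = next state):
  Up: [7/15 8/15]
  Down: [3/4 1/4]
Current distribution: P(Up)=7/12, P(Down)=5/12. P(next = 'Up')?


P(next=Up) = Σᵢ P(now=i)×P(i→Up)
= 7/12×7/15 + 5/12×3/4
= 49/180 + 5/16 = 421/720

P = 421/720 ≈ 0.5847


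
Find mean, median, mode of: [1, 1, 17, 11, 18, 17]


Sorted: [1, 1, 11, 17, 17, 18]
Mean = 65/6
Median = 14
Freq: {1: 2, 17: 2, 11: 1, 18: 1}
Mode: [1, 17]

Mean=65/6, Median=14, Mode=[1, 17]


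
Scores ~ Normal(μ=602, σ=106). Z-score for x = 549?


z = (x - μ)/σ = (549 - 602)/106 = -0.5

z = -0.5


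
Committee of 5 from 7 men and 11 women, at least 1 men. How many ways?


Count by #men:
  1M,4W: C(7,1)×C(11,4)=2310
  2M,3W: C(7,2)×C(11,3)=3465
  3M,2W: C(7,3)×C(11,2)=1925
  4M,1W: C(7,4)×C(11,1)=385
  5M,0W: C(7,5)×C(11,0)=21
Total = 8106

8106


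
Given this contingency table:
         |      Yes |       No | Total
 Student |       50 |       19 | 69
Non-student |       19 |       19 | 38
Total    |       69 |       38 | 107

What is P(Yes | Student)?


P(Yes | Student) = 50/(50+19) = 50/69

P(Yes|Student) = 50/69 ≈ 72.46%


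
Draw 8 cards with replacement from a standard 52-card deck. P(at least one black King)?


P(not a black King) = 50/52 = 25/26
P(none in 8 draws) = (25/26)^8 = 152587890625/208827064576
P(≥1 black King) = 1 - 152587890625/208827064576 = 56239173951/208827064576

P = 56239173951/208827064576 ≈ 26.93%


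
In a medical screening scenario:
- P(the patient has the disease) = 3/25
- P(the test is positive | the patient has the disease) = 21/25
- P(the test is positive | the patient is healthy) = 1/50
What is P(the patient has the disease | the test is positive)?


Using Bayes' theorem:
P(A|B) = P(B|A)·P(A) / P(B)

P(the test is positive) = 21/25 × 3/25 + 1/50 × 22/25
= 63/625 + 11/625 = 74/625

P(the patient has the disease|the test is positive) = (63/625) / (74/625) = 63/74

P(the patient has the disease|the test is positive) = 63/74 ≈ 85.14%


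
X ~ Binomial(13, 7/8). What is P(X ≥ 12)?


P(X ≥ 12) = Σ P(X=i) for i=12..13
P(X=12) = 179936733613/549755813888
P(X=13) = 96889010407/549755813888
Sum = 69206436005/137438953472

P(X ≥ 12) = 69206436005/137438953472 ≈ 50.35%


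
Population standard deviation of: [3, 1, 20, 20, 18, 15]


Mean = 77/6
  (3-77/6)²=3481/36
  (1-77/6)²=5041/36
  (20-77/6)²=1849/36
  (20-77/6)²=1849/36
  (18-77/6)²=961/36
  (15-77/6)²=169/36
Σ(x-μ)² = 2225/6
σ² = (2225/6)/6 = 2225/36

σ = √(2225/36) ≈ 7.8617


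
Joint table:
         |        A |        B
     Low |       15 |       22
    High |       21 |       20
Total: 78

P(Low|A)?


P(Low|A) = 15/(15+21) = 15/36 = 5/12

P = 5/12 ≈ 41.67%


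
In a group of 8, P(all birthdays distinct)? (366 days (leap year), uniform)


P(all different) = Π(366-i)/366 for i=0..7
= (366/366)×(365/366)×...×(359/366)
= 0.925861

P ≈ 0.9259 ≈ 92.59%


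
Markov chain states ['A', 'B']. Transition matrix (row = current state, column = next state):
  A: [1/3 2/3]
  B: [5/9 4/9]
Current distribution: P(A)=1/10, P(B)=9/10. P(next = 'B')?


P(next=B) = Σᵢ P(now=i)×P(i→B)
= 1/10×2/3 + 9/10×4/9
= 1/15 + 2/5 = 7/15

P = 7/15 ≈ 0.4667


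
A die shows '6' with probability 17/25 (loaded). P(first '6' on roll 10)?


Geometric: P(X=10) = (1-p)^(k-1)×p = (8/25)^9×17/25 = 2281701376/95367431640625

P(X=10) = 2281701376/95367431640625 ≈ 0.00%


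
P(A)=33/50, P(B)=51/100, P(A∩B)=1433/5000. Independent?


P(A)×P(B) = 1683/5000
P(A∩B) = 1433/5000
Not equal → NOT independent

No, not independent


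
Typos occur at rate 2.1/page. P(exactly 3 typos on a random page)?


Poisson(λ=2.1): P(X=3) = e^(-λ)×λ^k/k!
= e^(-2.1) × 2.1^3 / 3!
≈ 0.1224564283 × 9.261 / 6 ≈ 0.189011

P(X=3) ≈ 0.189011 ≈ 18.90%


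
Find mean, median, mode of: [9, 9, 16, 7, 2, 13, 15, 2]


Sorted: [2, 2, 7, 9, 9, 13, 15, 16]
Mean = 73/8
Median = 9
Freq: {9: 2, 16: 1, 7: 1, 2: 2, 13: 1, 15: 1}
Mode: [2, 9]

Mean=73/8, Median=9, Mode=[2, 9]


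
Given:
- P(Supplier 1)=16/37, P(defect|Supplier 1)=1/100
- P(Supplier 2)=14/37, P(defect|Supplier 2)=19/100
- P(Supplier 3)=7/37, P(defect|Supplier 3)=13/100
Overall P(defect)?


P(B) = Σ P(B|Aᵢ)×P(Aᵢ)
  1/100×16/37 = 4/925
  19/100×14/37 = 133/1850
  13/100×7/37 = 91/3700
Sum = 373/3700

P(defect) = 373/3700 ≈ 10.08%


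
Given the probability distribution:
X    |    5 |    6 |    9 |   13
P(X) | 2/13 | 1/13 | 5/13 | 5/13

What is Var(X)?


E[X] = 126/13
E[X²] = 1336/13
Var(X) = E[X²] - (E[X])² = 1336/13 - 15876/169 = 1492/169

Var(X) = 1492/169 ≈ 8.8284


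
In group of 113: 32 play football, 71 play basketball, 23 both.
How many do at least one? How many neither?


|A∪B| = 32+71-23 = 80
Neither = 113-80 = 33

At least one: 80; Neither: 33


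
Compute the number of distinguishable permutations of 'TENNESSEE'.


Letters: 9, freq: {'T': 1, 'E': 4, 'N': 2, 'S': 2}
9!/(1!×4!×2!×2!) = 362880/96 = 3780

3780


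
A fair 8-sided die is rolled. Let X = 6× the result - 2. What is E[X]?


E[die] = (1+8)/2 = 9/2
E[X] = 6×9/2 - 2 = 25

E[X] = 25


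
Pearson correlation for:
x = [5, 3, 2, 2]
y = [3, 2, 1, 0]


n=4, Σx=12, Σy=6, Σxy=23, Σx²=42, Σy²=14
r = (4×23 - 12×6)/√((4×42 - 12²)(4×14 - 6²))
= 20/√(24×20) = 20/√480 ≈ 20/21.9089 ≈ 0.9129

r ≈ 0.9129


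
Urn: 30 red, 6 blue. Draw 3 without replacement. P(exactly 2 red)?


Hypergeometric: C(30,2)×C(6,1)/C(36,3)
= 435×6/7140 = 87/238

P(X=2) = 87/238 ≈ 36.55%


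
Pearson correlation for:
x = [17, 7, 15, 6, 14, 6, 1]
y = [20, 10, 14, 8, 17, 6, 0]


n=7, Σx=66, Σy=75, Σxy=942, Σx²=832, Σy²=1085
r = (7×942 - 66×75)/√((7×832 - 66²)(7×1085 - 75²))
= 1644/√(1468×1970) = 1644/√2891960 ≈ 1644/1700.5764 ≈ 0.9667

r ≈ 0.9667


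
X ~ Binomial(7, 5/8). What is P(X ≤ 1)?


P(X ≤ 1) = Σ P(X=i) for i=0..1
P(X=0) = 2187/2097152
P(X=1) = 25515/2097152
Sum = 13851/1048576

P(X ≤ 1) = 13851/1048576 ≈ 1.32%


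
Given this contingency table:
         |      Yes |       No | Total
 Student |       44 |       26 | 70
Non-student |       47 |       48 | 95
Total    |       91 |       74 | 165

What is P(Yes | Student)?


P(Yes | Student) = 44/(44+26) = 44/70 = 22/35

P(Yes|Student) = 22/35 ≈ 62.86%


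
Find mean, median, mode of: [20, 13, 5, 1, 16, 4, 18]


Sorted: [1, 4, 5, 13, 16, 18, 20]
Mean = 77/7 = 11
Median = 13
Freq: {20: 1, 13: 1, 5: 1, 1: 1, 16: 1, 4: 1, 18: 1}
Mode: No mode

Mean=11, Median=13, Mode=No mode


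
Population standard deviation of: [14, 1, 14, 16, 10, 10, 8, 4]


Mean = 77/8
  (14-77/8)²=1225/64
  (1-77/8)²=4761/64
  (14-77/8)²=1225/64
  (16-77/8)²=2601/64
  (10-77/8)²=9/64
  (10-77/8)²=9/64
  (8-77/8)²=169/64
  (4-77/8)²=2025/64
Σ(x-μ)² = 1503/8
σ² = (1503/8)/8 = 1503/64

σ = √(1503/64) ≈ 4.8461


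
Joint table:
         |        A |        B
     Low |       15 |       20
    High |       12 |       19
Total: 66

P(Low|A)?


P(Low|A) = 15/(15+12) = 15/27 = 5/9

P = 5/9 ≈ 55.56%


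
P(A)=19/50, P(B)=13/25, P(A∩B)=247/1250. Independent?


P(A)×P(B) = 247/1250
P(A∩B) = 247/1250
Equal ✓ → Independent

Yes, independent


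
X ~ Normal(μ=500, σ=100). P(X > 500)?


z = (500-500)/100 = 0.0
P(X > 500) = 1 - P(Z ≤ 0.0) = 1 - 0.5000 = 0.5000

P(X > 500) ≈ 0.5000


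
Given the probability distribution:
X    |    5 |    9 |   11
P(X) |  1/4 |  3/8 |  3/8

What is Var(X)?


E[X] = 35/4
E[X²] = 82
Var(X) = E[X²] - (E[X])² = 82 - 1225/16 = 87/16

Var(X) = 87/16 ≈ 5.4375


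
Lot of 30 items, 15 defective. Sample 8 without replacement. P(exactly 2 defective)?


Hypergeometric: C(15,2)×C(15,6)/C(30,8)
= 105×5005/5852925 = 539/6003

P(X=2) = 539/6003 ≈ 8.98%


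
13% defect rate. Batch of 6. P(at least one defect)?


P(all good) = (87/100)^6 = 433626201009/1000000000000
P(≥1 defect) = 566373798991/1000000000000

P = 566373798991/1000000000000 ≈ 56.64%


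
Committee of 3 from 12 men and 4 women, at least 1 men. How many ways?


Count by #men:
  1M,2W: C(12,1)×C(4,2)=72
  2M,1W: C(12,2)×C(4,1)=264
  3M,0W: C(12,3)×C(4,0)=220
Total = 556

556


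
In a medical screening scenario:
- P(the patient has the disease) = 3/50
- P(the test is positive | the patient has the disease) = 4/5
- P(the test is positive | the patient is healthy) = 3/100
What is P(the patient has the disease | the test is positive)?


Using Bayes' theorem:
P(A|B) = P(B|A)·P(A) / P(B)

P(the test is positive) = 4/5 × 3/50 + 3/100 × 47/50
= 6/125 + 141/5000 = 381/5000

P(the patient has the disease|the test is positive) = (6/125) / (381/5000) = 80/127

P(the patient has the disease|the test is positive) = 80/127 ≈ 62.99%


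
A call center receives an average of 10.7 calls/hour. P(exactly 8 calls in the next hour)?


Poisson(λ=10.7): P(X=8) = e^(-λ)×λ^k/k!
= e^(-10.7) × 10.7^8 / 8!
≈ 2.254493791e-05 × 171818617.983 / 40320 ≈ 0.096072

P(X=8) ≈ 0.096072 ≈ 9.61%


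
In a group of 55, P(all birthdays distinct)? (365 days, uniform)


P(all different) = Π(365-i)/365 for i=0..54
= (365/365)×(364/365)×...×(311/365)
= 0.013738

P ≈ 0.0137 ≈ 1.37%


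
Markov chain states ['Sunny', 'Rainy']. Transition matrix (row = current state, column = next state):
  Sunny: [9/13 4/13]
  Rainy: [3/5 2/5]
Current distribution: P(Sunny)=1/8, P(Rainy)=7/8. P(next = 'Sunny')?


P(next=Sunny) = Σᵢ P(now=i)×P(i→Sunny)
= 1/8×9/13 + 7/8×3/5
= 9/104 + 21/40 = 159/260

P = 159/260 ≈ 0.6115


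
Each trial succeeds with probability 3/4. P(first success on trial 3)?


Geometric: P(X=3) = (1-p)^(k-1)×p = (1/4)^2×3/4 = 3/64

P(X=3) = 3/64 ≈ 4.69%


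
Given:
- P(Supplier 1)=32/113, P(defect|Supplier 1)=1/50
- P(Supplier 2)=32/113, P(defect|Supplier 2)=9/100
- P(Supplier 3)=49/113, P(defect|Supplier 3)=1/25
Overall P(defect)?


P(B) = Σ P(B|Aᵢ)×P(Aᵢ)
  1/50×32/113 = 16/2825
  9/100×32/113 = 72/2825
  1/25×49/113 = 49/2825
Sum = 137/2825

P(defect) = 137/2825 ≈ 4.85%


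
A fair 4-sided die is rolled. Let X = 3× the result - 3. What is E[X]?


E[die] = (1+4)/2 = 5/2
E[X] = 3×5/2 - 3 = 9/2

E[X] = 9/2


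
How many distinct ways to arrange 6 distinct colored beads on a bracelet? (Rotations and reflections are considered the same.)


Free circular arrangements: rotations and reflections both identified.
(n-1)!/2 = 5!/2 = 120/2 = 60

60


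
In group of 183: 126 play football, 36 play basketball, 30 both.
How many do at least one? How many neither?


|A∪B| = 126+36-30 = 132
Neither = 183-132 = 51

At least one: 132; Neither: 51


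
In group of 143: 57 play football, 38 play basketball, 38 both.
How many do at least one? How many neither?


|A∪B| = 57+38-38 = 57
Neither = 143-57 = 86

At least one: 57; Neither: 86


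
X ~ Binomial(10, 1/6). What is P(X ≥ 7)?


P(X ≥ 7) = Σ P(X=i) for i=7..10
P(X=7) = 625/2519424
P(X=8) = 125/6718464
P(X=9) = 25/30233088
P(X=10) = 1/60466176
Sum = 337/1259712

P(X ≥ 7) = 337/1259712 ≈ 0.03%


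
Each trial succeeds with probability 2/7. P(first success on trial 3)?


Geometric: P(X=3) = (1-p)^(k-1)×p = (5/7)^2×2/7 = 50/343

P(X=3) = 50/343 ≈ 14.58%


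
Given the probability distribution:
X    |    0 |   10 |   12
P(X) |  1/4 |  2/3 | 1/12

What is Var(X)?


E[X] = 23/3
E[X²] = 236/3
Var(X) = E[X²] - (E[X])² = 236/3 - 529/9 = 179/9

Var(X) = 179/9 ≈ 19.8889


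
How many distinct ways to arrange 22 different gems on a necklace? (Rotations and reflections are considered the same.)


Free circular arrangements: rotations and reflections both identified.
(n-1)!/2 = 21!/2 = 51090942171709440000/2 = 25545471085854720000

25545471085854720000


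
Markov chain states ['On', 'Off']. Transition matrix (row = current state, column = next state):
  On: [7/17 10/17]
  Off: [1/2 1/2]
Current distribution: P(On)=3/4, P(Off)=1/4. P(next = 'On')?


P(next=On) = Σᵢ P(now=i)×P(i→On)
= 3/4×7/17 + 1/4×1/2
= 21/68 + 1/8 = 59/136

P = 59/136 ≈ 0.4338


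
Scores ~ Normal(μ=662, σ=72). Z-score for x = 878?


z = (x - μ)/σ = (878 - 662)/72 = 3.0

z = 3.0


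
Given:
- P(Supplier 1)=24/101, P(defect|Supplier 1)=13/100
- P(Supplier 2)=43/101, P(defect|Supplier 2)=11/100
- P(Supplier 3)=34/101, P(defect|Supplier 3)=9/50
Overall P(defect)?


P(B) = Σ P(B|Aᵢ)×P(Aᵢ)
  13/100×24/101 = 78/2525
  11/100×43/101 = 473/10100
  9/50×34/101 = 153/2525
Sum = 1397/10100

P(defect) = 1397/10100 ≈ 13.83%


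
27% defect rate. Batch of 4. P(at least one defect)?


P(all good) = (73/100)^4 = 28398241/100000000
P(≥1 defect) = 71601759/100000000

P = 71601759/100000000 ≈ 71.60%


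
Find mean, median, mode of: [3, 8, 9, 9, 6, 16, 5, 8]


Sorted: [3, 5, 6, 8, 8, 9, 9, 16]
Mean = 64/8 = 8
Median = 8
Freq: {3: 1, 8: 2, 9: 2, 6: 1, 16: 1, 5: 1}
Mode: [8, 9]

Mean=8, Median=8, Mode=[8, 9]


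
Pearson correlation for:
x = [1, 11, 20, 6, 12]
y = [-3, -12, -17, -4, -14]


n=5, Σx=50, Σy=-50, Σxy=-667, Σx²=702, Σy²=654
r = (5×(-667) - 50×(-50))/√((5×702 - 50²)(5×654 - (-50)²))
= -835/√(1010×770) = -835/√777700 ≈ -835/881.8730 ≈ -0.9468

r ≈ -0.9468


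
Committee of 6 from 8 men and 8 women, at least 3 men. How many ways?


Count by #men:
  3M,3W: C(8,3)×C(8,3)=3136
  4M,2W: C(8,4)×C(8,2)=1960
  5M,1W: C(8,5)×C(8,1)=448
  6M,0W: C(8,6)×C(8,0)=28
Total = 5572

5572


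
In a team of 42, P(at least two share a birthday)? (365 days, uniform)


P(all different) = Π(365-i)/365 for i=0..41
= 0.085970
P(match) = 1 - 0.085970 = 0.914030

P ≈ 0.9140 ≈ 91.40%


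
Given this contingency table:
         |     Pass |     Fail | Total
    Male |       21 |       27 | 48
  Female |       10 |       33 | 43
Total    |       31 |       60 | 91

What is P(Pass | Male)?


P(Pass | Male) = 21/(21+27) = 21/48 = 7/16

P(Pass|Male) = 7/16 ≈ 43.75%


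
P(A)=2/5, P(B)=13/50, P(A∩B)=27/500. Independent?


P(A)×P(B) = 13/125
P(A∩B) = 27/500
Not equal → NOT independent

No, not independent


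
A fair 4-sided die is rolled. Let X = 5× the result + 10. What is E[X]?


E[die] = (1+4)/2 = 5/2
E[X] = 5×5/2 + 10 = 45/2

E[X] = 45/2


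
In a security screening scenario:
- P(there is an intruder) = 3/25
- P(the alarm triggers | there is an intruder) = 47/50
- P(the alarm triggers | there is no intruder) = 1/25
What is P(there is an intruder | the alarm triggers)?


Using Bayes' theorem:
P(A|B) = P(B|A)·P(A) / P(B)

P(the alarm triggers) = 47/50 × 3/25 + 1/25 × 22/25
= 141/1250 + 22/625 = 37/250

P(there is an intruder|the alarm triggers) = (141/1250) / (37/250) = 141/185

P(there is an intruder|the alarm triggers) = 141/185 ≈ 76.22%


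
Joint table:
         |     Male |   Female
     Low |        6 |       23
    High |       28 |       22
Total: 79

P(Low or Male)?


P(Low∨Male) = P(Low) + P(Male) - P(Low∧Male)
= (29 + 34 - 6)/79 = 57/79

P = 57/79 ≈ 72.15%


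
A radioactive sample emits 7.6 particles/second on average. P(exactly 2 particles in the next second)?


Poisson(λ=7.6): P(X=2) = e^(-λ)×λ^k/k!
= e^(-7.6) × 7.6^2 / 2!
≈ 0.0005004514334 × 57.76 / 2 ≈ 0.014453

P(X=2) ≈ 0.014453 ≈ 1.45%
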